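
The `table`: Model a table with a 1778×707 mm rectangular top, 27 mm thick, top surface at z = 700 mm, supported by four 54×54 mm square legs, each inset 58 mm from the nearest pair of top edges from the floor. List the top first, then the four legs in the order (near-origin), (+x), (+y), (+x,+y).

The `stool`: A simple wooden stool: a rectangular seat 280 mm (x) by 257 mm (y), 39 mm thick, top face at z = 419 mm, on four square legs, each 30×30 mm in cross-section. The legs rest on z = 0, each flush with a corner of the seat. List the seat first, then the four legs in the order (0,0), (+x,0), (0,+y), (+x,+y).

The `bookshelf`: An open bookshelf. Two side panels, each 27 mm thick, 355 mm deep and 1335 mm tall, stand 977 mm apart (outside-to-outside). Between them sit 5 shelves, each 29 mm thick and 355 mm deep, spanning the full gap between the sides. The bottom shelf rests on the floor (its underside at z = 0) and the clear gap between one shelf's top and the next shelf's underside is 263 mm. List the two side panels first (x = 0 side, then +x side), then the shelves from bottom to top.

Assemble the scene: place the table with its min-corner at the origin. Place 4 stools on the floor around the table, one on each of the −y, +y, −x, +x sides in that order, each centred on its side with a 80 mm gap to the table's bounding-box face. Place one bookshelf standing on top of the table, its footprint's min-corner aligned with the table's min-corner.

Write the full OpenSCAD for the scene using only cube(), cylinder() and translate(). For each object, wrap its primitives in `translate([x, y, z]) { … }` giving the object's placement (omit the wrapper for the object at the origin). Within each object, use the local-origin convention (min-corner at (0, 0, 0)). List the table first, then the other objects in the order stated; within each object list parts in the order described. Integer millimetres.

translate([0, 0, 673]) cube([1778, 707, 27]);
translate([58, 58, 0]) cube([54, 54, 673]);
translate([1666, 58, 0]) cube([54, 54, 673]);
translate([58, 595, 0]) cube([54, 54, 673]);
translate([1666, 595, 0]) cube([54, 54, 673]);
translate([749, -337, 0]) {
  translate([0, 0, 380]) cube([280, 257, 39]);
  cube([30, 30, 380]);
  translate([250, 0, 0]) cube([30, 30, 380]);
  translate([0, 227, 0]) cube([30, 30, 380]);
  translate([250, 227, 0]) cube([30, 30, 380]);
}
translate([749, 787, 0]) {
  translate([0, 0, 380]) cube([280, 257, 39]);
  cube([30, 30, 380]);
  translate([250, 0, 0]) cube([30, 30, 380]);
  translate([0, 227, 0]) cube([30, 30, 380]);
  translate([250, 227, 0]) cube([30, 30, 380]);
}
translate([-360, 225, 0]) {
  translate([0, 0, 380]) cube([280, 257, 39]);
  cube([30, 30, 380]);
  translate([250, 0, 0]) cube([30, 30, 380]);
  translate([0, 227, 0]) cube([30, 30, 380]);
  translate([250, 227, 0]) cube([30, 30, 380]);
}
translate([1858, 225, 0]) {
  translate([0, 0, 380]) cube([280, 257, 39]);
  cube([30, 30, 380]);
  translate([250, 0, 0]) cube([30, 30, 380]);
  translate([0, 227, 0]) cube([30, 30, 380]);
  translate([250, 227, 0]) cube([30, 30, 380]);
}
translate([0, 0, 700]) {
  cube([27, 355, 1335]);
  translate([950, 0, 0]) cube([27, 355, 1335]);
  translate([27, 0, 0]) cube([923, 355, 29]);
  translate([27, 0, 292]) cube([923, 355, 29]);
  translate([27, 0, 584]) cube([923, 355, 29]);
  translate([27, 0, 876]) cube([923, 355, 29]);
  translate([27, 0, 1168]) cube([923, 355, 29]);
}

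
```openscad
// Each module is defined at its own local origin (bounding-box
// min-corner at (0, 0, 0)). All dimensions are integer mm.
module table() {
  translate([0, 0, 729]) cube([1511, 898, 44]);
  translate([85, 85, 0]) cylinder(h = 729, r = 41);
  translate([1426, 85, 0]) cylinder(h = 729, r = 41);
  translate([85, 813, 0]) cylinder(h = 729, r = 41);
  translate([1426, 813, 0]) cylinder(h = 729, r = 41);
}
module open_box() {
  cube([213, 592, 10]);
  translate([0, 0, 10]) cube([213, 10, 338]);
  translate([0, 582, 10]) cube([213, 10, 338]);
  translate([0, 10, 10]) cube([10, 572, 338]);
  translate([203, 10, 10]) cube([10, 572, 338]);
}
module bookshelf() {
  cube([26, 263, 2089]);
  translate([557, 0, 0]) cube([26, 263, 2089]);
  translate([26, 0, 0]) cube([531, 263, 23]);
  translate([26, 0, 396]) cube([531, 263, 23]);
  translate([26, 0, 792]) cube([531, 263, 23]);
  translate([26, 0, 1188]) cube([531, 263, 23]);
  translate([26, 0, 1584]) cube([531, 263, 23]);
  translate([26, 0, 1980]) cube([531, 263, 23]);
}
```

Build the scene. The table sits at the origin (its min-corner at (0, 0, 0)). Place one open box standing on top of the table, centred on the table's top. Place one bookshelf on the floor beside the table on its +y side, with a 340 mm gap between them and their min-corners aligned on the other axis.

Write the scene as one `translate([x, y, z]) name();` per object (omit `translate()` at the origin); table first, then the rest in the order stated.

table();
translate([649, 153, 773]) open_box();
translate([0, 1238, 0]) bookshelf();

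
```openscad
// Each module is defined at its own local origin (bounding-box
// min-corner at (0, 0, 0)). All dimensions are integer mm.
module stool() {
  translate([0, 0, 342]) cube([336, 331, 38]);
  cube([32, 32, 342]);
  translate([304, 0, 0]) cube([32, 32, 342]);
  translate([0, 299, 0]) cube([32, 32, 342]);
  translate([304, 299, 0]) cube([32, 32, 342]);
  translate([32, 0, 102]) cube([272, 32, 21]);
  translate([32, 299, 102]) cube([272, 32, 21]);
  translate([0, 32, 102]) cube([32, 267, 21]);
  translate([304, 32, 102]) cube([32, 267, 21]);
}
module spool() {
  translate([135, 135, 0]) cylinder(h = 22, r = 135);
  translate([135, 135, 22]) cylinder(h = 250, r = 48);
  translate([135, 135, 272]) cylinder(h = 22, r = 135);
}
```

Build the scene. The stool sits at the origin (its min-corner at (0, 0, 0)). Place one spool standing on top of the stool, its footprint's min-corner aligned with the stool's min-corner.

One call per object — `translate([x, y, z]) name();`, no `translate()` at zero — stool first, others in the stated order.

stool();
translate([0, 0, 380]) spool();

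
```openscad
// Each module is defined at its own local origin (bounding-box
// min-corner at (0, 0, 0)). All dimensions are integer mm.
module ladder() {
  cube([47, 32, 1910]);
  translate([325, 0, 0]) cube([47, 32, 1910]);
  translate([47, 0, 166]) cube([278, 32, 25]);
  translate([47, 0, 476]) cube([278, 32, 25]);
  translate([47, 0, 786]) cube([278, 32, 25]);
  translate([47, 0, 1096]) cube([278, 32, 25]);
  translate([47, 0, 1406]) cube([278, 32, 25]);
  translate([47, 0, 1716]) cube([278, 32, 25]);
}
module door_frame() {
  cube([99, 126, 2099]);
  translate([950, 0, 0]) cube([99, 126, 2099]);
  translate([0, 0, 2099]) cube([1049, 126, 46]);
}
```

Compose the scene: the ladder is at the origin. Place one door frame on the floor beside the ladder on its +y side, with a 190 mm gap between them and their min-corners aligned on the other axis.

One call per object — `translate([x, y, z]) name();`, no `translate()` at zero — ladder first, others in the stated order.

ladder();
translate([0, 222, 0]) door_frame();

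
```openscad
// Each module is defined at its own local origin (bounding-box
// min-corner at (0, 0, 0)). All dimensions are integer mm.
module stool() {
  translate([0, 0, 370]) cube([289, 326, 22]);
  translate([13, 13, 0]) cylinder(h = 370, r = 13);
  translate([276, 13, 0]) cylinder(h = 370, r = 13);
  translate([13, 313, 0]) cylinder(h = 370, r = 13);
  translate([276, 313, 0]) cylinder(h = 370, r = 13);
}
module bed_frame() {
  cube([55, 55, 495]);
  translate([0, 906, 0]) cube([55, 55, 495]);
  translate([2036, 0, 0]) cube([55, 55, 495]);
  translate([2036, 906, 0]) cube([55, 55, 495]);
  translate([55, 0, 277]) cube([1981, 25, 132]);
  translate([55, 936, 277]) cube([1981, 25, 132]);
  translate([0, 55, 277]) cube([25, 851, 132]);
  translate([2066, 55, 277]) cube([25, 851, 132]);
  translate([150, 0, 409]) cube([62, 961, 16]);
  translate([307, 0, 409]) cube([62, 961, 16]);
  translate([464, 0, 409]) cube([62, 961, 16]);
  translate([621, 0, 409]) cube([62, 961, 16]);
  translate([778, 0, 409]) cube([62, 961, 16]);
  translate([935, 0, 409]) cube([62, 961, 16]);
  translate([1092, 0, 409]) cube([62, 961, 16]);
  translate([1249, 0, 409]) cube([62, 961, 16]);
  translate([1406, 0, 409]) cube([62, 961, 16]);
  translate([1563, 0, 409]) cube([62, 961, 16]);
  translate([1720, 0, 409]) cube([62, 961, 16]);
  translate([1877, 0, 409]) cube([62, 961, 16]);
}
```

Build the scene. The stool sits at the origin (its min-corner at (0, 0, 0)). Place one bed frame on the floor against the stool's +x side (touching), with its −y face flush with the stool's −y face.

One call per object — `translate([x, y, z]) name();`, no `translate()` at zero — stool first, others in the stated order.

stool();
translate([289, 0, 0]) bed_frame();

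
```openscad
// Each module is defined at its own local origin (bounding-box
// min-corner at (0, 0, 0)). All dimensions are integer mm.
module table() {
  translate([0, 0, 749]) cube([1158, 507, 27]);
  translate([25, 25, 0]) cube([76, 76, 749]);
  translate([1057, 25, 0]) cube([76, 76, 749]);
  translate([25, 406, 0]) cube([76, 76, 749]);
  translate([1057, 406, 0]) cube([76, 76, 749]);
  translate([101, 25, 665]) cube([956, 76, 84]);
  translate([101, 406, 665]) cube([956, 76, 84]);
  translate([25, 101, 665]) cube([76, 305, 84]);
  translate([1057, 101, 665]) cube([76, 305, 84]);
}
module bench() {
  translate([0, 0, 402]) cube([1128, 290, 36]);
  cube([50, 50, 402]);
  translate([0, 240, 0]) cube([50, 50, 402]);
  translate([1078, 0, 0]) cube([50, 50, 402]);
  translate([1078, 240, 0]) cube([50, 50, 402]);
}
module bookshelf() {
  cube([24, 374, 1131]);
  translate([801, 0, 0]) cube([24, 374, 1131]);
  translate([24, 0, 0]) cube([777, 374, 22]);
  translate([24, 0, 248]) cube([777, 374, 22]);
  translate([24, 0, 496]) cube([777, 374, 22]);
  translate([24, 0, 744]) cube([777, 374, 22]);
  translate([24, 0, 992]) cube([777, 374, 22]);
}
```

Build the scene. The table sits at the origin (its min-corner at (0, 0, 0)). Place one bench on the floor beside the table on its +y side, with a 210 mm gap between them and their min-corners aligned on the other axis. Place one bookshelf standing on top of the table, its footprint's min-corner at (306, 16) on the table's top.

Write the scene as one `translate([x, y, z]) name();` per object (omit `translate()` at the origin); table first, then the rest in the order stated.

table();
translate([0, 717, 0]) bench();
translate([306, 16, 776]) bookshelf();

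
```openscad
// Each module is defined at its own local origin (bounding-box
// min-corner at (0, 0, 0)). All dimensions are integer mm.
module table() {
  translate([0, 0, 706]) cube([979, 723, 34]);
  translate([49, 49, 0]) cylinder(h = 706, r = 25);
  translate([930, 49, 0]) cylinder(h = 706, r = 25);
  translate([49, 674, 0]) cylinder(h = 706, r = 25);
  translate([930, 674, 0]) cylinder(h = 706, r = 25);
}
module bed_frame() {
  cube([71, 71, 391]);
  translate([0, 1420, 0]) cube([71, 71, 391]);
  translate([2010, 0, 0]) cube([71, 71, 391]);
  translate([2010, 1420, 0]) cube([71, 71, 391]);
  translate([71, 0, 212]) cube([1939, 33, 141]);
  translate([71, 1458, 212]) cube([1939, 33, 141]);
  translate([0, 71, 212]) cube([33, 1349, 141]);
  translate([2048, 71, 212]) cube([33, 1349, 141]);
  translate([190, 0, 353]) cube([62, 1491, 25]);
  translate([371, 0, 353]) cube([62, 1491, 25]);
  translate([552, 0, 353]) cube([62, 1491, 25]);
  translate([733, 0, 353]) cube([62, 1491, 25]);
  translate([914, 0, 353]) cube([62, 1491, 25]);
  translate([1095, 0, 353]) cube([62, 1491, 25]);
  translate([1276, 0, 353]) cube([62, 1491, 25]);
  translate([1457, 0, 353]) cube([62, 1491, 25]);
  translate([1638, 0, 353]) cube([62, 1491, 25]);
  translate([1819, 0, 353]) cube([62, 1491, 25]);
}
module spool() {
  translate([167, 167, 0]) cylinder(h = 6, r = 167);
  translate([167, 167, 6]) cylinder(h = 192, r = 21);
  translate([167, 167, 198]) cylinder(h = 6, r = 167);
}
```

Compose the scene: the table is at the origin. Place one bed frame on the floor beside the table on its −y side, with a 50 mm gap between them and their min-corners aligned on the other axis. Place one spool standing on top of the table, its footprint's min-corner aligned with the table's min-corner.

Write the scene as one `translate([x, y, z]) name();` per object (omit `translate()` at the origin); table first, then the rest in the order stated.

table();
translate([0, -1541, 0]) bed_frame();
translate([0, 0, 740]) spool();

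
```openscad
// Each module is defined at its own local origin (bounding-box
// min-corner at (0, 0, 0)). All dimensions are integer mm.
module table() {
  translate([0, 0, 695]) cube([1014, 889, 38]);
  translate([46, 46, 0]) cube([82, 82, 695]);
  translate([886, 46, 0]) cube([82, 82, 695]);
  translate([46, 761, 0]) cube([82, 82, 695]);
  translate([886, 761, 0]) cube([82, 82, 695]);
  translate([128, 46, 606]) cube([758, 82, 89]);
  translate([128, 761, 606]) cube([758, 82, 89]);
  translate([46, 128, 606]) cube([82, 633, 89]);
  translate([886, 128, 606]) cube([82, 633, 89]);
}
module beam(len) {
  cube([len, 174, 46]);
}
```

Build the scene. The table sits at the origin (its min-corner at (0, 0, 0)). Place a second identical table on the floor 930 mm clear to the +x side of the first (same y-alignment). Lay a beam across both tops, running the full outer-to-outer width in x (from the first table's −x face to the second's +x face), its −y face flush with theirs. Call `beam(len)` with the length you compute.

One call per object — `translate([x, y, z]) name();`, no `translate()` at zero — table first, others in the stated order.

table();
translate([1944, 0, 0]) table();
translate([0, 0, 733]) beam(2958);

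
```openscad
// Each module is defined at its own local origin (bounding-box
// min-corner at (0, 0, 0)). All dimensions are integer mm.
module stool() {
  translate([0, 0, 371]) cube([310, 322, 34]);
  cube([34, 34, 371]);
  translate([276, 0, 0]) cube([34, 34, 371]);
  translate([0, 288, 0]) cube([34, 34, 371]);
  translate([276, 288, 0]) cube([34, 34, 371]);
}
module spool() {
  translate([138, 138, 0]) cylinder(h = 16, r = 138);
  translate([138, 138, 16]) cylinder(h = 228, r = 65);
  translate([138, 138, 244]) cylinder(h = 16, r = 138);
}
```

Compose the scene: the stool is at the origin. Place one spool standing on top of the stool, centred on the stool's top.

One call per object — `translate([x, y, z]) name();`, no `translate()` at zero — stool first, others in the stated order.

stool();
translate([17, 23, 405]) spool();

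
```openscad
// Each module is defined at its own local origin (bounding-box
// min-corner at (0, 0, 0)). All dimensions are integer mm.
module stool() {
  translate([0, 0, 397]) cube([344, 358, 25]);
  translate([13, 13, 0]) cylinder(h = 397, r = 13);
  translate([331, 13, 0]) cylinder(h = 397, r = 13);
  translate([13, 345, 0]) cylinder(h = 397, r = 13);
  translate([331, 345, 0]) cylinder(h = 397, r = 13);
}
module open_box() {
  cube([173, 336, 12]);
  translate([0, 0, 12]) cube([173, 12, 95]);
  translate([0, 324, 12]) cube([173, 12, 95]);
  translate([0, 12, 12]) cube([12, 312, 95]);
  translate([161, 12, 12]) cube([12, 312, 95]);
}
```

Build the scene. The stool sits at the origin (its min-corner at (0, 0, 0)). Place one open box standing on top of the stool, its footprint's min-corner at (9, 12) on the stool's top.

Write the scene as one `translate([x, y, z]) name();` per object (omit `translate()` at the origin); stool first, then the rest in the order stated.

stool();
translate([9, 12, 422]) open_box();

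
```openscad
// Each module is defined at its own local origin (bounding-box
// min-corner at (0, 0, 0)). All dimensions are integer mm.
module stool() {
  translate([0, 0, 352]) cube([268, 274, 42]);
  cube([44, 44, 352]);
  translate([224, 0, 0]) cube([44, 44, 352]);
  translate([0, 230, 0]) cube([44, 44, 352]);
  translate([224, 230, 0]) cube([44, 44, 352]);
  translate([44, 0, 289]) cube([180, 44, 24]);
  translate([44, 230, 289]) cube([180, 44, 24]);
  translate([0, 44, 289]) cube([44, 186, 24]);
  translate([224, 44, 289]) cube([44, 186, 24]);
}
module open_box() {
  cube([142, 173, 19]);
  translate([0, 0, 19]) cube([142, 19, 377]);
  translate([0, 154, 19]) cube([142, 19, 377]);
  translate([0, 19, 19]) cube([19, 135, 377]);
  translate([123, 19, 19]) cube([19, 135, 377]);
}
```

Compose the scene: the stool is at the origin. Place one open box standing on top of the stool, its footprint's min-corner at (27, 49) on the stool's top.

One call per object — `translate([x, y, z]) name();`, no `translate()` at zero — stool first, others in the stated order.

stool();
translate([27, 49, 394]) open_box();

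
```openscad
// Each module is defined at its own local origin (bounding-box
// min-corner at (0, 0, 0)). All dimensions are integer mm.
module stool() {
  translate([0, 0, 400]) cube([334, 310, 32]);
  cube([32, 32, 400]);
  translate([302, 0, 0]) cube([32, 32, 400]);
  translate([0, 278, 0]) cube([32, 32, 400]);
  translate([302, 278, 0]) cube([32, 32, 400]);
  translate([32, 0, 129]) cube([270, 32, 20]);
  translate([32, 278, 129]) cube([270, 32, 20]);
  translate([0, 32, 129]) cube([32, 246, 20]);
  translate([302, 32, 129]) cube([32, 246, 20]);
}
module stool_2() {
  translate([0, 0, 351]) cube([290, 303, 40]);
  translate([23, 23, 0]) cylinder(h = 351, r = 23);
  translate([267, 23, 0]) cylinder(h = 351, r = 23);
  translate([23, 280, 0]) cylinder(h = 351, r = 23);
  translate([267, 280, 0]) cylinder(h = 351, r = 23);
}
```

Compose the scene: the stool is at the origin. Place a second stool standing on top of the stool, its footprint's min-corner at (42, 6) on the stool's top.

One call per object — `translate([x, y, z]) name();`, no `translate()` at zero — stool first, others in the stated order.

stool();
translate([42, 6, 432]) stool_2();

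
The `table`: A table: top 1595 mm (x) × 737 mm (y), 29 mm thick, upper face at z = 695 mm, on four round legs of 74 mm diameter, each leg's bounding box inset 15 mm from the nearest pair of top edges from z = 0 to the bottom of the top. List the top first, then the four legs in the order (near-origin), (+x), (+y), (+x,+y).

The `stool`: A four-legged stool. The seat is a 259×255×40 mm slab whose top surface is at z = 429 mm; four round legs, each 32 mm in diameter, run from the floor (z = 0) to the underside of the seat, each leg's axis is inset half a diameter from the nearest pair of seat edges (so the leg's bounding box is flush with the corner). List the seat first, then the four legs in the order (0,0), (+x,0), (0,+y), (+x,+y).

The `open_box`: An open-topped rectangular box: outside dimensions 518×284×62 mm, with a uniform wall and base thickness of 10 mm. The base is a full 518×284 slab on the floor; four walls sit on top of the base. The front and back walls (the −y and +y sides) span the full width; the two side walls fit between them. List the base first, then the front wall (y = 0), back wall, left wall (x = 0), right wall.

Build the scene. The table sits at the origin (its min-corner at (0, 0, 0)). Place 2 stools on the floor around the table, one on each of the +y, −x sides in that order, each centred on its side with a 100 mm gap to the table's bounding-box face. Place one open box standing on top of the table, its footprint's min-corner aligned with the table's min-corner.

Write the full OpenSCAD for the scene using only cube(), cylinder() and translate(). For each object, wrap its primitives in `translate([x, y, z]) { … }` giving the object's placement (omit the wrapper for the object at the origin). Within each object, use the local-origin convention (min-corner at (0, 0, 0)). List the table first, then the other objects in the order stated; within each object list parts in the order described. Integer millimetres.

translate([0, 0, 666]) cube([1595, 737, 29]);
translate([52, 52, 0]) cylinder(h = 666, r = 37);
translate([1543, 52, 0]) cylinder(h = 666, r = 37);
translate([52, 685, 0]) cylinder(h = 666, r = 37);
translate([1543, 685, 0]) cylinder(h = 666, r = 37);
translate([668, 837, 0]) {
  translate([0, 0, 389]) cube([259, 255, 40]);
  translate([16, 16, 0]) cylinder(h = 389, r = 16);
  translate([243, 16, 0]) cylinder(h = 389, r = 16);
  translate([16, 239, 0]) cylinder(h = 389, r = 16);
  translate([243, 239, 0]) cylinder(h = 389, r = 16);
}
translate([-359, 241, 0]) {
  translate([0, 0, 389]) cube([259, 255, 40]);
  translate([16, 16, 0]) cylinder(h = 389, r = 16);
  translate([243, 16, 0]) cylinder(h = 389, r = 16);
  translate([16, 239, 0]) cylinder(h = 389, r = 16);
  translate([243, 239, 0]) cylinder(h = 389, r = 16);
}
translate([0, 0, 695]) {
  cube([518, 284, 10]);
  translate([0, 0, 10]) cube([518, 10, 52]);
  translate([0, 274, 10]) cube([518, 10, 52]);
  translate([0, 10, 10]) cube([10, 264, 52]);
  translate([508, 10, 10]) cube([10, 264, 52]);
}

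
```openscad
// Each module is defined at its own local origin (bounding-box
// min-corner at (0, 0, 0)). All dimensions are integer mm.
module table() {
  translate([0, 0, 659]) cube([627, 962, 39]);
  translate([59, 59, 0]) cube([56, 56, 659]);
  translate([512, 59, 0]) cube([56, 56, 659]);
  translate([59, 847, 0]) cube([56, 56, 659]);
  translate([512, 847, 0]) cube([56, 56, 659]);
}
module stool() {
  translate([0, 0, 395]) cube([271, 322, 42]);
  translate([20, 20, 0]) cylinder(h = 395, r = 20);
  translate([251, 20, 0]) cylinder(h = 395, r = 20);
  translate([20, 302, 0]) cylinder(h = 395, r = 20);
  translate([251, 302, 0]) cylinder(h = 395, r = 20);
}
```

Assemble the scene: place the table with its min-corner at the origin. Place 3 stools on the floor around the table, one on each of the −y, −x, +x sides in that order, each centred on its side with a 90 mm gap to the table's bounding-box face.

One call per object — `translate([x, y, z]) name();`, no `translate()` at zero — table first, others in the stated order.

table();
translate([178, -412, 0]) stool();
translate([-361, 320, 0]) stool();
translate([717, 320, 0]) stool();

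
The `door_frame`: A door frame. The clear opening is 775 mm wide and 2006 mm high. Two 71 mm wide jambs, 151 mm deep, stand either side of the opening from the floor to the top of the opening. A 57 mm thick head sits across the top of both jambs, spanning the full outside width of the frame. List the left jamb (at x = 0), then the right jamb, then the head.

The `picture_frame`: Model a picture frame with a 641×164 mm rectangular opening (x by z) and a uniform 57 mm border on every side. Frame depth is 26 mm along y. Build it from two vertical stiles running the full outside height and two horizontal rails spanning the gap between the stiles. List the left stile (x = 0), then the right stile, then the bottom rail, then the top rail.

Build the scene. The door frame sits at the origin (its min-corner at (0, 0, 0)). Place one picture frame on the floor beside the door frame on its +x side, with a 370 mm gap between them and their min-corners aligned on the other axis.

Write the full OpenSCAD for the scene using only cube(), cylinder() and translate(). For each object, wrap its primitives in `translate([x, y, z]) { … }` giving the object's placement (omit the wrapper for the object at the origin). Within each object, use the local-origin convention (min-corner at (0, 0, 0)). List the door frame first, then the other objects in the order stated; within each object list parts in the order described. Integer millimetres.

cube([71, 151, 2006]);
translate([846, 0, 0]) cube([71, 151, 2006]);
translate([0, 0, 2006]) cube([917, 151, 57]);
translate([1287, 0, 0]) {
  cube([57, 26, 278]);
  translate([698, 0, 0]) cube([57, 26, 278]);
  translate([57, 0, 0]) cube([641, 26, 57]);
  translate([57, 0, 221]) cube([641, 26, 57]);
}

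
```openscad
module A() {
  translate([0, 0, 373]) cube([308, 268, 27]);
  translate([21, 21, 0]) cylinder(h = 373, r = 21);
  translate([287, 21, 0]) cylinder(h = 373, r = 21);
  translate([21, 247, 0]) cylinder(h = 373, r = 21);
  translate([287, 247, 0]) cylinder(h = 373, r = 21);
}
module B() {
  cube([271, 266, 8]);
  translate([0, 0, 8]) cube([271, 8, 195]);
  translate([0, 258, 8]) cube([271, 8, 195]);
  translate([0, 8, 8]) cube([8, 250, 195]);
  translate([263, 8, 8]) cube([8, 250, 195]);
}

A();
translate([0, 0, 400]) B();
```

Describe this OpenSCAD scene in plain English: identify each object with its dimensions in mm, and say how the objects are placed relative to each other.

A is a four-legged stool. The seat is 308×268 mm, 27 mm thick, top at z = 400 mm. It stands on four round legs, each 42 mm in diameter, from z = 0 to the seat underside, each leg's axis is inset half a diameter from the nearest pair of seat edges (so the leg's bounding box is flush with the corner).

B is an open-topped rectangular box: outside dimensions 271×266×203 mm, with a uniform wall and base thickness of 8 mm. The base is a full 271×266 slab on the floor; four walls sit on top of the base. The front and back walls (the −y and +y sides) span the full width; the two side walls fit between them.

The open box is on top of the stool.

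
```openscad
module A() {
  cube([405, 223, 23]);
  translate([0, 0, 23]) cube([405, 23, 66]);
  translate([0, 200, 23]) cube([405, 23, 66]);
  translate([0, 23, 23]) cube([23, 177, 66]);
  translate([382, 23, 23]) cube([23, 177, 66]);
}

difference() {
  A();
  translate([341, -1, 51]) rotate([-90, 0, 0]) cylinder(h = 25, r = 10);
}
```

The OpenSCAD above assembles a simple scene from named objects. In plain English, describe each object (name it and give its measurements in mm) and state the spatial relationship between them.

A is an open-topped rectangular box: outside dimensions 405×223×89 mm, with a uniform wall and base thickness of 23 mm. The base is a full 405×223 slab on the floor; four walls sit on top of the base. The front and back walls (the −y and +y sides) span the full width; the two side walls fit between them.

The open box has a circular hole of radius 10 mm through its front wall, centred at (x = 341, z = 51).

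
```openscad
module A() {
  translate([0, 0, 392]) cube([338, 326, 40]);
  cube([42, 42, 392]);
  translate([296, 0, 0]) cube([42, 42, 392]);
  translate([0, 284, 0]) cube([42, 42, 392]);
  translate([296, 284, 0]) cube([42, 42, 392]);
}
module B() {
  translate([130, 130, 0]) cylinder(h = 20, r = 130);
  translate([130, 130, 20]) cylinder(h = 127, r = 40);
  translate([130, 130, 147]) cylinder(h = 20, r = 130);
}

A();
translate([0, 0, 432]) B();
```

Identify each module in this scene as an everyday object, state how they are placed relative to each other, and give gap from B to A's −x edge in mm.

A is a stool. B is a spool. The spool is on top of the stool. The gap from the spool to the stool's −x edge is 0 mm.

The spool's min-x is at 0; the stool's min-x is 0; gap = 0 mm.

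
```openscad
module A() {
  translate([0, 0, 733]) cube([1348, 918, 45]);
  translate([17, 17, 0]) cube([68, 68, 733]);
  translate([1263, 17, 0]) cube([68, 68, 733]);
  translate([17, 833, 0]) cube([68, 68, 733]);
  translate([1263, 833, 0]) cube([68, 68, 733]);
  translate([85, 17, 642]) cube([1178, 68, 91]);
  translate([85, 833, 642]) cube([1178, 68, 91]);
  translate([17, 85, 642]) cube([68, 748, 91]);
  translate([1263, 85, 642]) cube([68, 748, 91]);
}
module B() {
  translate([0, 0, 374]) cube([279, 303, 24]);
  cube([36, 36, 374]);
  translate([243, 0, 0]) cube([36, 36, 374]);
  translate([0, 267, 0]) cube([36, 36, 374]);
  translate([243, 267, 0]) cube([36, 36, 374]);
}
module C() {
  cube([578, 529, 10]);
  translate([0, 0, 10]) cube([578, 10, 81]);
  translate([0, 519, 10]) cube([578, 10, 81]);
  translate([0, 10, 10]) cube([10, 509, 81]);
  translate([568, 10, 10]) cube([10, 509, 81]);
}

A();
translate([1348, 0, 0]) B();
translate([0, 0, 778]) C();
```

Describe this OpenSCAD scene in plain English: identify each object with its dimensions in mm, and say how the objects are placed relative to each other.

A is a table with a 1348×918 mm rectangular top, 45 mm thick, top surface at z = 778 mm, supported by four 68×68 mm square legs, each inset 17 mm from the nearest pair of top edges, running from the floor. Four apron rails, 68 mm thick and 91 mm tall, run between adjacent legs with their top edges flush with the underside of the top and their outer faces flush with the legs' outer faces.

B is a four-legged stool. The seat is a 279×303×24 mm slab whose top surface is at z = 398 mm; four square legs, each 36×36 mm in cross-section, run from the floor (z = 0) to the underside of the seat, each flush with a corner of the seat.

C is an open-topped rectangular box: outside dimensions 578×529×91 mm, with a uniform wall and base thickness of 10 mm. The base is a full 578×529 slab on the floor; four walls sit on top of the base. The front and back walls (the −y and +y sides) span the full width; the two side walls fit between them.

The stool is against the table's +x side, with their −y faces flush. The open box is on top of the table.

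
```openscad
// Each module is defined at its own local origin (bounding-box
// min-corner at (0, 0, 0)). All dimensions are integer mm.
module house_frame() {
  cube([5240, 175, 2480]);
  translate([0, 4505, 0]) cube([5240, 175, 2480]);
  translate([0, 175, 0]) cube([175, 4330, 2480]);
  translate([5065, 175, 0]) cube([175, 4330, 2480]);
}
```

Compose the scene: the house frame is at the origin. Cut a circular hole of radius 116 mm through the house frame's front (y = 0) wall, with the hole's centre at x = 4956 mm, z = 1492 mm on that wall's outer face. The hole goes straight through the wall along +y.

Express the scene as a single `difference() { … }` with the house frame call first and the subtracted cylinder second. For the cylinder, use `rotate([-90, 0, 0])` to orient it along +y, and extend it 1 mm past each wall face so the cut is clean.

difference() {
  house_frame();
  translate([4956, -1, 1492]) rotate([-90, 0, 0]) cylinder(h = 177, r = 116);
}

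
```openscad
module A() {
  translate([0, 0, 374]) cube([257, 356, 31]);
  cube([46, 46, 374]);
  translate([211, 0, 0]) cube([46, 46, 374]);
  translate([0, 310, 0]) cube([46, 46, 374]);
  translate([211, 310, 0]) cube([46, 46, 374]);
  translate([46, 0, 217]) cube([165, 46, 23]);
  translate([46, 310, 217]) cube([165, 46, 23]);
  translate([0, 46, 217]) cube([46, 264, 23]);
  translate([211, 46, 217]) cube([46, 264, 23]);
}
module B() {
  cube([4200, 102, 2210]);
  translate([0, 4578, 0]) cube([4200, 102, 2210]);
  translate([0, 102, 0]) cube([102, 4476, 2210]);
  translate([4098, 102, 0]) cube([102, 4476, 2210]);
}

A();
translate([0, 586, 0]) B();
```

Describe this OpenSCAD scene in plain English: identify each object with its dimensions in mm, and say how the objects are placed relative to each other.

A is a simple wooden stool: a rectangular seat 257 mm (x) by 356 mm (y), 31 mm thick, top face at z = 405 mm, on four square legs, each 46×46 mm in cross-section. The legs rest on z = 0, each flush with a corner of the seat. Four stretchers, 46 mm wide and 23 mm tall, connect adjacent legs with their undersides at z = 217 mm, each running between the inner faces of the legs it joins and aligned with the legs' outer faces on the other axis.

B is a box-shaped house frame (walls only): outside footprint 4200×4680 mm, wall height 2210 mm, wall thickness 102 mm. The two y-facing walls run the full x-width; the two x-facing walls fit between the inner faces of the y-facing walls.

The house frame is on the floor beside the stool on its +y side.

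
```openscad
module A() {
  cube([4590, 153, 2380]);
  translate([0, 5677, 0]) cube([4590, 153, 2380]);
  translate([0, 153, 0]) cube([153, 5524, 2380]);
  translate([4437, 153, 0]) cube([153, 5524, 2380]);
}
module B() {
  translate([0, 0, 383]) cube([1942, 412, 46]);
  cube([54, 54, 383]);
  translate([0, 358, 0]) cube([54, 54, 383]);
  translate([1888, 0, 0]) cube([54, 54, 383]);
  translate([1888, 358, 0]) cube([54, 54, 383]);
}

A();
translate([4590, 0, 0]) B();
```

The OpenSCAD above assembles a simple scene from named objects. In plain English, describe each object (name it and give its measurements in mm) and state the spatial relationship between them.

A is the wall frame of a small rectangular building: four walls, each 2380 mm tall and 153 mm thick, enclosing a footprint 4590 mm (x) by 5830 mm (y) outside-to-outside, with no floor or roof. The front and back walls (the −y and +y sides) span the full width; the two side walls fit between them.

B is a bench: a 1942×412 mm seat slab, 46 mm thick, top at z = 429 mm, on four 54×54 mm square legs flush with the seat corners and standing on z = 0.

The bench is against the house frame's +x side, with their −y faces flush.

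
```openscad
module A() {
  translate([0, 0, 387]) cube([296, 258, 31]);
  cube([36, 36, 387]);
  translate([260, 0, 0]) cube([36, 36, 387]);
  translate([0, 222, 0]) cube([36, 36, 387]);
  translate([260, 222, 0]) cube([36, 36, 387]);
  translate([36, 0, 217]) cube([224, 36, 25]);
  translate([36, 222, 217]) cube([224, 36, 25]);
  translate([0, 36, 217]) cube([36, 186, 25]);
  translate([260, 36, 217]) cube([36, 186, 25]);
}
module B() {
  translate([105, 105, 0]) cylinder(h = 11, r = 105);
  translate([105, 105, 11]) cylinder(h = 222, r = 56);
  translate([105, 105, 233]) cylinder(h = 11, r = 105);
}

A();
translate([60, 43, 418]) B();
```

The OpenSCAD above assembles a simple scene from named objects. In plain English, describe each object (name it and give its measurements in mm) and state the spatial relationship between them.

A is a four-legged stool. The seat is 296×258 mm, 31 mm thick, top at z = 418 mm. It stands on four square legs, each 36×36 mm in cross-section, from z = 0 to the seat underside, each flush with a corner of the seat. Four stretchers, 36 mm wide and 25 mm tall, connect adjacent legs with their undersides at z = 217 mm, each running between the inner faces of the legs it joins and aligned with the legs' outer faces on the other axis.

B is a spool: two coaxial disc flanges of radius 105 mm and thickness 11 mm, joined by a core cylinder of radius 56 mm and height 222 mm. The lower flange rests on z = 0 and the three cylinders share a vertical axis.

The spool is on top of the stool.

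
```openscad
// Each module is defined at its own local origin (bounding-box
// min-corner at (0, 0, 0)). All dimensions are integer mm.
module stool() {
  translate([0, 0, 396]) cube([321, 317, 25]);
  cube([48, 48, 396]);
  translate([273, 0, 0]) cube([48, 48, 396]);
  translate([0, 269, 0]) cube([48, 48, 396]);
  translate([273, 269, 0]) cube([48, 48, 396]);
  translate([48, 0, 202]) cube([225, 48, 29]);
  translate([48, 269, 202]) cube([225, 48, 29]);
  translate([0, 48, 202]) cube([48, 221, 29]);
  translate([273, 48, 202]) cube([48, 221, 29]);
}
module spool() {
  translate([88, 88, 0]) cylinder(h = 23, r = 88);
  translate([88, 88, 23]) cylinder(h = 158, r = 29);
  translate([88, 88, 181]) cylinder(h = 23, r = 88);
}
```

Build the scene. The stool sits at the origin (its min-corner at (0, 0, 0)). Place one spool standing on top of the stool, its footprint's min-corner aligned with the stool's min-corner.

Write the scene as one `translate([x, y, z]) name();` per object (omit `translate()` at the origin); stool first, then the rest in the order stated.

stool();
translate([0, 0, 421]) spool();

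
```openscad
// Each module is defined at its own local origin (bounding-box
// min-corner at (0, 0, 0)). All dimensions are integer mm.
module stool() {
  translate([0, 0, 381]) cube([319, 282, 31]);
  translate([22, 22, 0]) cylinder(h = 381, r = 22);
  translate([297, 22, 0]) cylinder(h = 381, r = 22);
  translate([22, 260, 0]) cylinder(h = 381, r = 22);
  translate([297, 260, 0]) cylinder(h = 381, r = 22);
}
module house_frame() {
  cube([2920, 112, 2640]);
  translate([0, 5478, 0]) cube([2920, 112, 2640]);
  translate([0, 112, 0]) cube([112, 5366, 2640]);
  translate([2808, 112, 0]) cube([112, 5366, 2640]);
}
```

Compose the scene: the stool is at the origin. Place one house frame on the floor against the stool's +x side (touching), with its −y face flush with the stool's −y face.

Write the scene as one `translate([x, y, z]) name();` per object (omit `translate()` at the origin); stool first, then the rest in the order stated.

stool();
translate([319, 0, 0]) house_frame();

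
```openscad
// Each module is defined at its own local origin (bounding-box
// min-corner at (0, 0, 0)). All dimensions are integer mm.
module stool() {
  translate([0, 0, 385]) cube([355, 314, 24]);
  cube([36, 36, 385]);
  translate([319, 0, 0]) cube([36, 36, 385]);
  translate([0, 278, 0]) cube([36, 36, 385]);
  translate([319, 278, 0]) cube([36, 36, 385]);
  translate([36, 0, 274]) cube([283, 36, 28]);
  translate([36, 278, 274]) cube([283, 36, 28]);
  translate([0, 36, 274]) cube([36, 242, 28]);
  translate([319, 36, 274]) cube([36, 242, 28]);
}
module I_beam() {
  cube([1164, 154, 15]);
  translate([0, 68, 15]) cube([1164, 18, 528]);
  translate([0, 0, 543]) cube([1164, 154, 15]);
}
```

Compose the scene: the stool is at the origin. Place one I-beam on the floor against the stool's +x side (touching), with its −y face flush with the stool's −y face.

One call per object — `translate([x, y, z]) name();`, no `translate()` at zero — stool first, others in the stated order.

stool();
translate([355, 0, 0]) I_beam();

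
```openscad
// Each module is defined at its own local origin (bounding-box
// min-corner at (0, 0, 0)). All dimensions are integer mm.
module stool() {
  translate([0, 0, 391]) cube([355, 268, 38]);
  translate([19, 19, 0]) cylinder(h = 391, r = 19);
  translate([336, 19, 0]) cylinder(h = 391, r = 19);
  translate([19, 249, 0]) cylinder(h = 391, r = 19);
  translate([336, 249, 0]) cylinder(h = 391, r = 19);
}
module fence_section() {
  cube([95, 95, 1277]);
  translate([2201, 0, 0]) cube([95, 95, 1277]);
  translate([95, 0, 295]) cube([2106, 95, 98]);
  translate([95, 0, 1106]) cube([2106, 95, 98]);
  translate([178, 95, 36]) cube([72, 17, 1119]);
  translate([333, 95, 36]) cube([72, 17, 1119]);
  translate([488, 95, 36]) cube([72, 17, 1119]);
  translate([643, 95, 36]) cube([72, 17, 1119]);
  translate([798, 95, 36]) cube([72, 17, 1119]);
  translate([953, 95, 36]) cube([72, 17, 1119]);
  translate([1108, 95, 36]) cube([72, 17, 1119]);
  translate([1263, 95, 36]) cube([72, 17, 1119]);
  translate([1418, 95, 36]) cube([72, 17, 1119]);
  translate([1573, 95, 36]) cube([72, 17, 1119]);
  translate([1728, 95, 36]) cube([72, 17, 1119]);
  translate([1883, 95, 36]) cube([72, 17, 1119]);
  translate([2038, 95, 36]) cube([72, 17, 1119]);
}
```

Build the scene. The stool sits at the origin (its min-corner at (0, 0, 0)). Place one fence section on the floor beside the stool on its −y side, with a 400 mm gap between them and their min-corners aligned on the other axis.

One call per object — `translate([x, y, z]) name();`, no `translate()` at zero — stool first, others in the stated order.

stool();
translate([0, -512, 0]) fence_section();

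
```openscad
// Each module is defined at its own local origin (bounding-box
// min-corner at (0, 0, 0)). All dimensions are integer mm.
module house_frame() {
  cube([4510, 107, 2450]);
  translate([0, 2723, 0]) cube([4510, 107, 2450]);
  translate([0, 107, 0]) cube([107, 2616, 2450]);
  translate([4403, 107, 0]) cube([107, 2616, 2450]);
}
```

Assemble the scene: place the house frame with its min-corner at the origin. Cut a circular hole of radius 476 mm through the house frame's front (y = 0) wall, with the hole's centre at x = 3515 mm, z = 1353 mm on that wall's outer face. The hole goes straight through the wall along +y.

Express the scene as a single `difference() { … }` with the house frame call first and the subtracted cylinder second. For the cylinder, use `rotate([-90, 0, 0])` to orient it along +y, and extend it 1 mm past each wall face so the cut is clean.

difference() {
  house_frame();
  translate([3515, -1, 1353]) rotate([-90, 0, 0]) cylinder(h = 109, r = 476);
}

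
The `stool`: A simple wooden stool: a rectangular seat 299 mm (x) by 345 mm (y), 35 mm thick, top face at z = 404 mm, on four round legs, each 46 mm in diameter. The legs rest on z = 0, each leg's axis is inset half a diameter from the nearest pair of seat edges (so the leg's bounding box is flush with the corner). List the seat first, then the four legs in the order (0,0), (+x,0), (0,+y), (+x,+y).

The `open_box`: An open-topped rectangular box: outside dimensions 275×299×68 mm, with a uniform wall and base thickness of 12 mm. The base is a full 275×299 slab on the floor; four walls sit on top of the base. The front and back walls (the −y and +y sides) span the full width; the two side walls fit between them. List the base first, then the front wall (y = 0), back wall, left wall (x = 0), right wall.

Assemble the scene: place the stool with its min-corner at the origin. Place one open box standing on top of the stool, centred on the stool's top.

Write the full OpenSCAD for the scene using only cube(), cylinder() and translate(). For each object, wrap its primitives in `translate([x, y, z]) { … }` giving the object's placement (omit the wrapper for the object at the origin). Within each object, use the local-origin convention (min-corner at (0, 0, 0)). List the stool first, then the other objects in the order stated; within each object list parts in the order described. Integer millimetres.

translate([0, 0, 369]) cube([299, 345, 35]);
translate([23, 23, 0]) cylinder(h = 369, r = 23);
translate([276, 23, 0]) cylinder(h = 369, r = 23);
translate([23, 322, 0]) cylinder(h = 369, r = 23);
translate([276, 322, 0]) cylinder(h = 369, r = 23);
translate([12, 23, 404]) {
  cube([275, 299, 12]);
  translate([0, 0, 12]) cube([275, 12, 56]);
  translate([0, 287, 12]) cube([275, 12, 56]);
  translate([0, 12, 12]) cube([12, 275, 56]);
  translate([263, 12, 12]) cube([12, 275, 56]);
}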